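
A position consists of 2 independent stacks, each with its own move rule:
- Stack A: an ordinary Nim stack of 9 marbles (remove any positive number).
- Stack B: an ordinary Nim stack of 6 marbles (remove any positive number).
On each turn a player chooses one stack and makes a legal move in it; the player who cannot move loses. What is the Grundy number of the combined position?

15

Stack A is a plain Nim stack of size 9, so its Grundy value is 9.
Stack B is a plain Nim stack of size 6, so its Grundy value is 6.
The value of a disjunctive sum is the nim-sum of the parts.
Combined value = 9 XOR 6 = 15.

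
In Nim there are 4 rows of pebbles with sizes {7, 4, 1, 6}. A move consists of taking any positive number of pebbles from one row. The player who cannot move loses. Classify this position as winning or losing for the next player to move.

Winning position

Nim-sum: 7 ⊕ 4 ⊕ 1 ⊕ 6 = 4.
The nim-sum is 4 ≠ 0, so this is an N-position: the player to move can win.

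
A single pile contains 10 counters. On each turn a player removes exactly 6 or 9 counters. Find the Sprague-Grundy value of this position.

1

Compute g(0), g(1), … for moves {6, 9}:
g(0) = mex{} = 0
g(1) = mex{} = 0
g(2) = mex{} = 0
g(3) = mex{} = 0
g(4) = mex{} = 0
g(5) = mex{} = 0
g(6) = mex{0} = 1
g(7) = mex{0} = 1
g(8) = mex{0} = 1
g(9) = mex{0} = 1
g(10) = mex{0} = 1
So g(10) = 1.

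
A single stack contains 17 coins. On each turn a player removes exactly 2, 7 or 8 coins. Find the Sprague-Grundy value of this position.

Compute g(0), g(1), … for moves {2, 7, 8}:
k:     0  1  2  3  4  5  6  7  8  9 10 11 12 13 14 15 16 17
g(k):  0  0  1  1  0  0  1  1  2  2  0  3  1  2  0  0  1  1
So g(17) = 1.

1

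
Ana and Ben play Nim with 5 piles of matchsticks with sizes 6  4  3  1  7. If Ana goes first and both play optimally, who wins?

Nim-sum: 6 ^ 4 ^ 3 ^ 1 ^ 7 = 7.
The nim-sum is 7 ≠ 0, so this is an N-position: the player to move can win; Ana has a winning move.

Ana wins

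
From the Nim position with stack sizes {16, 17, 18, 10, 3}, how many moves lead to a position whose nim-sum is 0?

3

Write each in binary and XOR column by column:
  10000  (16)
  10001  (17)
  10010  (18)
  01010  (10)
  00011  (3)
  -----
  11010  (26)
The overall nim-sum is X = 26. A stack of size p has a winning move iff p XOR X < p (reduce it to p XOR X).
  16: 16 XOR 26 = 10 < 16 — winning move (to 10).
  17: 17 XOR 26 = 11 < 17 — winning move (to 11).
  18: 18 XOR 26 = 8 < 18 — winning move (to 8).
  10: 10 XOR 26 = 16 ≥ 10 — no move.
  3: 3 XOR 26 = 25 ≥ 3 — no move.
That gives 3 winning moves.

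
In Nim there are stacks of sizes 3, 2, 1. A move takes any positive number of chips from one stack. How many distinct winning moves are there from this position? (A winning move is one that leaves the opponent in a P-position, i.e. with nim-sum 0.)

0

Nim-sum: 3 XOR 2 XOR 1 = 0.
The nim-sum is already 0, so every move leaves a nonzero nim-sum — there are no winning moves.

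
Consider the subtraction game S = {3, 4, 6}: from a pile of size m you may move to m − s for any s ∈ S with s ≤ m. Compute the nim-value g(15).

2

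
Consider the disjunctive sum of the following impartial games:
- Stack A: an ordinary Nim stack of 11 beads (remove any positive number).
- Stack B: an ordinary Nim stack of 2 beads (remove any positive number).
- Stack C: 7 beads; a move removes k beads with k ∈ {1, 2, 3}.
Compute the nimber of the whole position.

10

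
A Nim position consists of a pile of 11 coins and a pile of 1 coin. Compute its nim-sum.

10

In binary:
  1011  (11)
  0001  (1)
  ----
  1010  (10)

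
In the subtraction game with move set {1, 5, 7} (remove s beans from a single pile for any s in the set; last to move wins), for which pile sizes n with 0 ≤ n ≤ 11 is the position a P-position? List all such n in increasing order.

0, 2, 4, 6, 8, 10

Grundy values for subtraction set {1, 5, 7}:
g(0) = mex{} = 0
g(1) = mex{0} = 1
g(2) = mex{1} = 0
g(3) = mex{0} = 1
g(4) = mex{1} = 0
g(5) = mex{0} = 1
g(6) = mex{1} = 0
g(7) = mex{0} = 1
g(8) = mex{1} = 0
g(9) = mex{0} = 1
g(10) = mex{1} = 0
g(11) = mex{0} = 1
The P-positions (g = 0) in 0..11 are 0, 2, 4, 6, 8, 10.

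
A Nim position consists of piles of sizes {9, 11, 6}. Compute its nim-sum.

In binary:
  1001  (9)
  1011  (11)
  0110  (6)
  ----
  0100  (4)

4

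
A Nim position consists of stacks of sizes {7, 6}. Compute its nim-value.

1

Compute the nim-sum pairwise:
7 XOR 6 = 1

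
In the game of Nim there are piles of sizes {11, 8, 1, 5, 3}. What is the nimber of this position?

In binary:
  1011  (11)
  1000  (8)
  0001  (1)
  0101  (5)
  0011  (3)
  ----
  0100  (4)

4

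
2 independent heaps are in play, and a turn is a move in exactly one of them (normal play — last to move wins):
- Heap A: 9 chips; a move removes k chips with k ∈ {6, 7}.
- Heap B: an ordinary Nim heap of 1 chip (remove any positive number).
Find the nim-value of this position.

0

For heap A, compute g(0), g(1), … with moves {6, 7}:
g(0) = mex{} = 0
g(1) = mex{} = 0
g(2) = mex{} = 0
g(3) = mex{} = 0
g(4) = mex{} = 0
g(5) = mex{} = 0
g(6) = mex{0} = 1
g(7) = mex{0} = 1
g(8) = mex{0} = 1
g(9) = mex{0} = 1
So g(9) = 1.
Heap B is a plain Nim heap of size 1, so its Grundy value is 1.
By the Sprague-Grundy theorem, the Grundy value of a sum of independent games is the XOR of the component values.
Combined value = 1 ⊕ 1 = 0.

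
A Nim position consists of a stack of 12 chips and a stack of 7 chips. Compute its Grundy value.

Compute the nim-sum pairwise:
12 ⊕ 7 = 11

11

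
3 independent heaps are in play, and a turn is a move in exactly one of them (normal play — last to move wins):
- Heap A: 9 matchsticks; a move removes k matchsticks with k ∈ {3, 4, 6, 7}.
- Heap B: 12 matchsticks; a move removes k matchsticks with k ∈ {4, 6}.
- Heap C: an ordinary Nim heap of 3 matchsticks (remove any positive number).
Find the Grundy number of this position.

0

Build the Grundy sequence for heap A with g(k) = mex{g(k−s) : s ∈ {3, 4, 6, 7}, s ≤ k}:
k:     0  1  2  3  4  5  6  7  8  9
g(k):  0  0  0  1  1  1  2  2  2  3
So g(9) = 3.
Build the Grundy sequence for heap B with g(k) = mex{g(k−s) : s ∈ {4, 6}, s ≤ k}:
k:     0  1  2  3  4  5  6  7  8  9 10 11 12
g(k):  0  0  0  0  1  1  1  1  2  2  0  0  0
So g(12) = 0.
Heap C is a plain Nim heap of size 3, so its Grundy value is 3.
The value of a disjunctive sum is the nim-sum of the parts.
Combined value = 3 ⊕ 0 ⊕ 3 = 0.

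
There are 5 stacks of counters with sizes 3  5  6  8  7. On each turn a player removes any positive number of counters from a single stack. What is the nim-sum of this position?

In binary:
  0011  (3)
  0101  (5)
  0110  (6)
  1000  (8)
  0111  (7)
  ----
  1111  (15)

15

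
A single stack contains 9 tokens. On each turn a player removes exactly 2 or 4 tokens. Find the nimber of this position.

Grundy values for subtraction set {2, 4}:
g(0) = mex{} = 0
g(1) = mex{} = 0
g(2) = mex{0} = 1
g(3) = mex{0} = 1
g(4) = mex{0,1} = 2
g(5) = mex{0,1} = 2
g(6) = mex{1,2} = 0
g(7) = mex{1,2} = 0
g(8) = mex{0,2} = 1
g(9) = mex{0,2} = 1
So g(9) = 1.

1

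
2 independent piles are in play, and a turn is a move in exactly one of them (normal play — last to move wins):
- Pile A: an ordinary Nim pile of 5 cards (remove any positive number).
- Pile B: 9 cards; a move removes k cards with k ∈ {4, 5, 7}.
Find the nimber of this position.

Pile A is a plain Nim pile of size 5, so its Grundy value is 5.
Build the Grundy sequence for pile B with g(k) = mex{g(k−s) : s ∈ {4, 5, 7}, s ≤ k}:
g(0) = mex{} = 0
g(1) = mex{} = 0
g(2) = mex{} = 0
g(3) = mex{} = 0
g(4) = mex{0} = 1
g(5) = mex{0} = 1
g(6) = mex{0} = 1
g(7) = mex{0} = 1
g(8) = mex{0,1} = 2
g(9) = mex{0,1} = 2
So g(9) = 2.
By the Sprague-Grundy theorem, the Grundy value of a sum of independent games is the XOR of the component values.
Combined value = 5 ⊕ 2 = 7.

7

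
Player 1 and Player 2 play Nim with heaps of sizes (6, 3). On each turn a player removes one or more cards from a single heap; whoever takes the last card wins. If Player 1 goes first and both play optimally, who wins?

Player 1 wins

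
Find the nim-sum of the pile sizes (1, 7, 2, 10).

14

Compute the nim-sum pairwise:
1 ^ 7 = 6
6 ^ 2 = 4
4 ^ 10 = 14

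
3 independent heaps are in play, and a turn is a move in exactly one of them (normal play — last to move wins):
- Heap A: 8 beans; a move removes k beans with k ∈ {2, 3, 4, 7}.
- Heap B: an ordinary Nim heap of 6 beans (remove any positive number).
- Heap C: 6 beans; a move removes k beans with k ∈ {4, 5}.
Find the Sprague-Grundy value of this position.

6

For heap A, compute g(0), g(1), … with moves {2, 3, 4, 7}:
k:     0  1  2  3  4  5  6  7  8
g(k):  0  0  1  1  2  2  0  3  1
So g(8) = 1.
Heap B is a plain Nim heap of size 6, so its Grundy value is 6.
For heap C, compute g(0), g(1), … with moves {4, 5}:
k:     0  1  2  3  4  5  6
g(k):  0  0  0  0  1  1  1
So g(6) = 1.
The value of a disjunctive sum is the nim-sum of the parts.
Combined value = 1 ⊕ 6 ⊕ 1 = 6.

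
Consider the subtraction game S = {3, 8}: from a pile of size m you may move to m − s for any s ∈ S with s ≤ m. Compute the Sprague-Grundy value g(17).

Build the Grundy sequence with g(k) = mex{g(k−s) : s ∈ {3, 8}, s ≤ k}:
k:     0  1  2  3  4  5  6  7  8  9 10 11 12 13 14 15 16 17
g(k):  0  0  0  1  1  1  0  0  2  1  1  0  0  0  1  1  1  0
So g(17) = 0.

0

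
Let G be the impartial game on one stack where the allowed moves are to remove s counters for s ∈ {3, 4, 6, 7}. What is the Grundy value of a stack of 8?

2

Compute g(0), g(1), … for moves {3, 4, 6, 7}:
k:     0  1  2  3  4  5  6  7  8
g(k):  0  0  0  1  1  1  2  2  2
So g(8) = 2.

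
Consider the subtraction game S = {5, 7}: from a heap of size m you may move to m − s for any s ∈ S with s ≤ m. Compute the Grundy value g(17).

Build the Grundy sequence with g(k) = mex{g(k−s) : s ∈ {5, 7}, s ≤ k}:
k:     0  1  2  3  4  5  6  7  8  9 10 11 12 13 14 15 16 17
g(k):  0  0  0  0  0  1  1  1  1  1  2  2  0  0  0  0  0  1
So g(17) = 1.

1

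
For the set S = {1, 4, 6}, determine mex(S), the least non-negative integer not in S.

0

0 is not in the set, so the mex is 0.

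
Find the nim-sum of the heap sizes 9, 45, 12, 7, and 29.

Nim-sum: 9 ⊕ 45 ⊕ 12 ⊕ 7 ⊕ 29 = 50.

50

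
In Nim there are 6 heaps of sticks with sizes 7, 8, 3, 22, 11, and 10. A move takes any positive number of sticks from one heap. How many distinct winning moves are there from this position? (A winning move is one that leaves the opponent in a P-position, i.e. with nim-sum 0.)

1

Compute the nim-sum pairwise:
7 XOR 8 = 15
15 XOR 3 = 12
12 XOR 22 = 26
26 XOR 11 = 17
17 XOR 10 = 27
The overall nim-sum is X = 27. A heap of size p has a winning move iff p XOR X < p (reduce it to p XOR X).
  7: 7 XOR 27 = 28 ≥ 7 — no move.
  8: 8 XOR 27 = 19 ≥ 8 — no move.
  3: 3 XOR 27 = 24 ≥ 3 — no move.
  22: 22 XOR 27 = 13 < 22 — winning move (to 13).
  11: 11 XOR 27 = 16 ≥ 11 — no move.
  10: 10 XOR 27 = 17 ≥ 10 — no move.
That gives 1 winning move.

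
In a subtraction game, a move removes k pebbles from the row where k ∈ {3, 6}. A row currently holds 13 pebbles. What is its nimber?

1

Build the Grundy sequence with g(k) = mex{g(k−s) : s ∈ {3, 6}, s ≤ k}:
k:     0  1  2  3  4  5  6  7  8  9 10 11 12 13
g(k):  0  0  0  1  1  1  2  2  2  0  0  0  1  1
So g(13) = 1.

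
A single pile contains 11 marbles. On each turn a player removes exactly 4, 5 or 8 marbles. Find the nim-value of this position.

2

Grundy values for subtraction set {4, 5, 8}:
g(0) = mex{} = 0
g(1) = mex{} = 0
g(2) = mex{} = 0
g(3) = mex{} = 0
g(4) = mex{0} = 1
g(5) = mex{0} = 1
g(6) = mex{0} = 1
g(7) = mex{0} = 1
g(8) = mex{0,1} = 2
g(9) = mex{0,1} = 2
g(10) = mex{0,1} = 2
g(11) = mex{0,1} = 2
So g(11) = 2.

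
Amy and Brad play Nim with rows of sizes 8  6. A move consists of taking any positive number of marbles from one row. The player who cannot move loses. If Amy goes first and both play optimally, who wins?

Amy wins

Nim-sum: 8 ⊕ 6 = 14.
The nim-sum is 14 ≠ 0, so this is an N-position: the player to move can win; Amy has a winning move.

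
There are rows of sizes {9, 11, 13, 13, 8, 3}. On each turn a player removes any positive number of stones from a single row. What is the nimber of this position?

9

Nim-sum: 9 ^ 11 ^ 13 ^ 13 ^ 8 ^ 3 = 9.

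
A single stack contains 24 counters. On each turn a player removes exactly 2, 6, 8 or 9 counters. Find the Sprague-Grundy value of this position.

2

Compute g(0), g(1), … for moves {2, 6, 8, 9}:
k:     0  1  2  3  4  5  6  7  8  9 10 11 12 13 14 15 16 17 18 19 20 21 22 23 24
g(k):  0  0  1  1  0  0  1  1  2  2  3  3  2  2  3  0  0  1  1  0  0  1  1  2  2
So g(24) = 2.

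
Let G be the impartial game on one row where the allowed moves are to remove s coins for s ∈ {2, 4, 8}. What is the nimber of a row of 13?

Compute g(0), g(1), … for moves {2, 4, 8}:
k:     0  1  2  3  4  5  6  7  8  9 10 11 12 13
g(k):  0  0  1  1  2  2  0  0  1  1  2  2  0  0
So g(13) = 0.

0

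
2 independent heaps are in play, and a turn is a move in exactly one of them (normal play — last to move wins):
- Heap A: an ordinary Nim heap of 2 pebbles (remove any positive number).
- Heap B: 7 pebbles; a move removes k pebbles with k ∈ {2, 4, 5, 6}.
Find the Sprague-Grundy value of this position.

Heap A is a plain Nim heap of size 2, so its Grundy value is 2.
For heap B, compute g(0), g(1), … with moves {2, 4, 5, 6}:
k:     0  1  2  3  4  5  6  7
g(k):  0  0  1  1  2  2  3  3
So g(7) = 3.
The value of a disjunctive sum is the nim-sum of the parts.
Combined value = 2 ⊕ 3 = 1.

1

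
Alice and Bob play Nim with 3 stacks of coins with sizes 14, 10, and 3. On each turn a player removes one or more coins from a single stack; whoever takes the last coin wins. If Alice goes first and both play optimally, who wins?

Alice wins

Nim-sum: 14 ⊕ 10 ⊕ 3 = 7.
The nim-sum is 7 ≠ 0, so this is an N-position: the player to move can win; Alice has a winning move.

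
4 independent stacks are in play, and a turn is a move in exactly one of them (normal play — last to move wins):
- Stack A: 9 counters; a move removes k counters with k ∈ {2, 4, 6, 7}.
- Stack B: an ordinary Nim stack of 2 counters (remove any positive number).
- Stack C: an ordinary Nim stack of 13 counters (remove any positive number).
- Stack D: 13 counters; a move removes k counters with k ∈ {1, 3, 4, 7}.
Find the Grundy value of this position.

Grundy values for stack A (subtraction set {2, 4, 6, 7}):
k:     0  1  2  3  4  5  6  7  8  9
g(k):  0  0  1  1  2  2  3  3  4  0
So g(9) = 0.
Stack B is a plain Nim stack of size 2, so its Grundy value is 2.
Stack C is a plain Nim stack of size 13, so its Grundy value is 13.
For stack D, compute g(0), g(1), … with moves {1, 3, 4, 7}:
g(0) = mex{} = 0
g(1) = mex{0} = 1
g(2) = mex{1} = 0
g(3) = mex{0} = 1
g(4) = mex{0,1} = 2
g(5) = mex{0,1,2} = 3
g(6) = mex{0,1,3} = 2
g(7) = mex{0,1,2} = 3
g(8) = mex{1,2,3} = 0
g(9) = mex{0,2,3} = 1
g(10) = mex{1,2,3} = 0
g(11) = mex{0,2,3} = 1
g(12) = mex{0,1,3} = 2
g(13) = mex{0,1,2} = 3
So g(13) = 3.
The value of a disjunctive sum is the nim-sum of the parts.
Combined value = 0 ⊕ 2 ⊕ 13 ⊕ 3 = 12.

12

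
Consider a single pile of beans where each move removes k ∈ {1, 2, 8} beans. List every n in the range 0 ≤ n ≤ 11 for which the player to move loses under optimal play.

Build the Grundy sequence with g(k) = mex{g(k−s) : s ∈ {1, 2, 8}, s ≤ k}:
k:     0  1  2  3  4  5  6  7  8  9 10 11
g(k):  0  1  2  0  1  2  0  1  2  0  1  2
The P-positions (g = 0) in 0..11 are 0, 3, 6, 9.

0, 3, 6, 9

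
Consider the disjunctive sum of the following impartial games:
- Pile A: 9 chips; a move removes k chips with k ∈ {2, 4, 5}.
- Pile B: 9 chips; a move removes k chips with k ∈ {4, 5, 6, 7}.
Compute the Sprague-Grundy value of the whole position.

3

For pile A, compute g(0), g(1), … with moves {2, 4, 5}:
k:     0  1  2  3  4  5  6  7  8  9
g(k):  0  0  1  1  2  2  3  0  0  1
So g(9) = 1.
Grundy values for pile B (subtraction set {4, 5, 6, 7}):
k:     0  1  2  3  4  5  6  7  8  9
g(k):  0  0  0  0  1  1  1  1  2  2
So g(9) = 2.
By the Sprague-Grundy theorem, the Grundy value of a sum of independent games is the XOR of the component values.
Combined value = 1 ⊕ 2 = 3.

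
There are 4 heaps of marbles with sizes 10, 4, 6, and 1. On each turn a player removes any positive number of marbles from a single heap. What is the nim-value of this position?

Write each in binary and XOR column by column:
  1010  (10)
  0100  (4)
  0110  (6)
  0001  (1)
  ----
  1001  (9)

9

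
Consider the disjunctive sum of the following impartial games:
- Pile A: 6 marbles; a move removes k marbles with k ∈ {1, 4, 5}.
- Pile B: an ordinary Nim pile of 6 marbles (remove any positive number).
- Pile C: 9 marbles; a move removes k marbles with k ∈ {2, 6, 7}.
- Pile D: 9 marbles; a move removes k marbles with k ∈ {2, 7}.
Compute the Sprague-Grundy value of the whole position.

4

For pile A, compute g(0), g(1), … with moves {1, 4, 5}:
g(0) = mex{} = 0
g(1) = mex{0} = 1
g(2) = mex{1} = 0
g(3) = mex{0} = 1
g(4) = mex{0,1} = 2
g(5) = mex{0,1,2} = 3
g(6) = mex{0,1,3} = 2
So g(6) = 2.
Pile B is a plain Nim pile of size 6, so its Grundy value is 6.
Grundy values for pile C (subtraction set {2, 6, 7}):
g(0) = mex{} = 0
g(1) = mex{} = 0
g(2) = mex{0} = 1
g(3) = mex{0} = 1
g(4) = mex{1} = 0
g(5) = mex{1} = 0
g(6) = mex{0} = 1
g(7) = mex{0} = 1
g(8) = mex{0,1} = 2
g(9) = mex{1} = 0
So g(9) = 0.
For pile D, compute g(0), g(1), … with moves {2, 7}:
g(0) = mex{} = 0
g(1) = mex{} = 0
g(2) = mex{0} = 1
g(3) = mex{0} = 1
g(4) = mex{1} = 0
g(5) = mex{1} = 0
g(6) = mex{0} = 1
g(7) = mex{0} = 1
g(8) = mex{0,1} = 2
g(9) = mex{1} = 0
So g(9) = 0.
By the Sprague-Grundy theorem, the Grundy value of a sum of independent games is the XOR of the component values.
Combined value = 2 XOR 6 XOR 0 XOR 0 = 4.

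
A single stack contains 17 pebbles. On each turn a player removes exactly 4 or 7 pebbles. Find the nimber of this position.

1

Build the Grundy sequence with g(k) = mex{g(k−s) : s ∈ {4, 7}, s ≤ k}:
k:     0  1  2  3  4  5  6  7  8  9 10 11 12 13 14 15 16 17
g(k):  0  0  0  0  1  1  1  1  2  2  2  0  0  0  0  1  1  1
So g(17) = 1.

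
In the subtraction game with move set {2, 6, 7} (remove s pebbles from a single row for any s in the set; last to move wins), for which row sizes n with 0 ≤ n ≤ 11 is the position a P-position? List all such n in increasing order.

0, 1, 4, 5, 9

Build the Grundy sequence with g(k) = mex{g(k−s) : s ∈ {2, 6, 7}, s ≤ k}:
g(0) = mex{} = 0
g(1) = mex{} = 0
g(2) = mex{0} = 1
g(3) = mex{0} = 1
g(4) = mex{1} = 0
g(5) = mex{1} = 0
g(6) = mex{0} = 1
g(7) = mex{0} = 1
g(8) = mex{0,1} = 2
g(9) = mex{1} = 0
g(10) = mex{0,1,2} = 3
g(11) = mex{0} = 1
The P-positions (g = 0) in 0..11 are 0, 1, 4, 5, 9.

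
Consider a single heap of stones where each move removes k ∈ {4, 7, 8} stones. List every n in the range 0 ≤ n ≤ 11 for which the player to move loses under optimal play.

Compute g(0), g(1), … for moves {4, 7, 8}:
k:     0  1  2  3  4  5  6  7  8  9 10 11
g(k):  0  0  0  0  1  1  1  1  2  2  2  2
The P-positions (g = 0) in 0..11 are 0, 1, 2, 3.

0, 1, 2, 3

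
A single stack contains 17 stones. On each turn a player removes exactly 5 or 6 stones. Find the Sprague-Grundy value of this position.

1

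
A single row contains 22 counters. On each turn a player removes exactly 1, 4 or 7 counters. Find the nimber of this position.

1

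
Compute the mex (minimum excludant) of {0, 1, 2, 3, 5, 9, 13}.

4

The values 0, 1, 2, 3 are all present; 4 is the first non-negative integer missing from the set.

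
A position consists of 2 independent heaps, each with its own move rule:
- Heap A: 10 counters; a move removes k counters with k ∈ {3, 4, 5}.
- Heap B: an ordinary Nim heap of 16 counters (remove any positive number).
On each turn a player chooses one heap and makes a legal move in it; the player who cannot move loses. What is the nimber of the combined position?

16

For heap A, compute g(0), g(1), … with moves {3, 4, 5}:
g(0) = mex{} = 0
g(1) = mex{} = 0
g(2) = mex{} = 0
g(3) = mex{0} = 1
g(4) = mex{0} = 1
g(5) = mex{0} = 1
g(6) = mex{0,1} = 2
g(7) = mex{0,1} = 2
g(8) = mex{1} = 0
g(9) = mex{1,2} = 0
g(10) = mex{1,2} = 0
So g(10) = 0.
Heap B is a plain Nim heap of size 16, so its Grundy value is 16.
By the Sprague-Grundy theorem, the Grundy value of a sum of independent games is the XOR of the component values.
Combined value = 0 ⊕ 16 = 16.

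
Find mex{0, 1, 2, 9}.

3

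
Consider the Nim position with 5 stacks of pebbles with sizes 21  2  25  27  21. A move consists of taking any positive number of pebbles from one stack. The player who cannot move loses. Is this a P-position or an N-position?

P-position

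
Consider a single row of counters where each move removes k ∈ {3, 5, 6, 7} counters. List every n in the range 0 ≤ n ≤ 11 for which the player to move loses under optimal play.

0, 1, 2, 10, 11

Build the Grundy sequence with g(k) = mex{g(k−s) : s ∈ {3, 5, 6, 7}, s ≤ k}:
g(0) = mex{} = 0
g(1) = mex{} = 0
g(2) = mex{} = 0
g(3) = mex{0} = 1
g(4) = mex{0} = 1
g(5) = mex{0} = 1
g(6) = mex{0,1} = 2
g(7) = mex{0,1} = 2
g(8) = mex{0,1} = 2
g(9) = mex{0,1,2} = 3
g(10) = mex{1,2} = 0
g(11) = mex{1,2} = 0
The P-positions (g = 0) in 0..11 are 0, 1, 2, 10, 11.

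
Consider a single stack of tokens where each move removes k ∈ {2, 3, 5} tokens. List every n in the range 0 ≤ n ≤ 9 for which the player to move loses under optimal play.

0, 1, 7, 8

Grundy values for subtraction set {2, 3, 5}:
g(0) = mex{} = 0
g(1) = mex{} = 0
g(2) = mex{0} = 1
g(3) = mex{0} = 1
g(4) = mex{0,1} = 2
g(5) = mex{0,1} = 2
g(6) = mex{0,1,2} = 3
g(7) = mex{1,2} = 0
g(8) = mex{1,2,3} = 0
g(9) = mex{0,2,3} = 1
The P-positions (g = 0) in 0..9 are 0, 1, 7, 8.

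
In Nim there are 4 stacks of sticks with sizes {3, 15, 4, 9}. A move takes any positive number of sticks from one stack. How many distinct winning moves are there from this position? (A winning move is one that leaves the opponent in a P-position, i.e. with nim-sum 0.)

Compute the nim-sum pairwise:
3 ^ 15 = 12
12 ^ 4 = 8
8 ^ 9 = 1
The overall nim-sum is X = 1. A stack of size p has a winning move iff p XOR X < p (reduce it to p XOR X).
  3: 3 XOR 1 = 2 < 3 — winning move (to 2).
  15: 15 XOR 1 = 14 < 15 — winning move (to 14).
  4: 4 XOR 1 = 5 ≥ 4 — no move.
  9: 9 XOR 1 = 8 < 9 — winning move (to 8).
That gives 3 winning moves.

3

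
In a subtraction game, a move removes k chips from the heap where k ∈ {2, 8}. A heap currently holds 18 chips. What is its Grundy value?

2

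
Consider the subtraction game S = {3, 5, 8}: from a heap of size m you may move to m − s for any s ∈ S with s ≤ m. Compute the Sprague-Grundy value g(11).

0

Grundy values for subtraction set {3, 5, 8}:
g(0) = mex{} = 0
g(1) = mex{} = 0
g(2) = mex{} = 0
g(3) = mex{0} = 1
g(4) = mex{0} = 1
g(5) = mex{0} = 1
g(6) = mex{0,1} = 2
g(7) = mex{0,1} = 2
g(8) = mex{0,1} = 2
g(9) = mex{0,1,2} = 3
g(10) = mex{0,1,2} = 3
g(11) = mex{1,2} = 0
So g(11) = 0.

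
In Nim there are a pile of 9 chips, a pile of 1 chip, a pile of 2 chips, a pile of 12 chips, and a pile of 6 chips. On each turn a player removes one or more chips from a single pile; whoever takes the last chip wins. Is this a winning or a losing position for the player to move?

Losing position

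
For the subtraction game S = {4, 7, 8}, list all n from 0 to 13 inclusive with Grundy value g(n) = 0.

0, 1, 2, 3, 12, 13

Compute g(0), g(1), … for moves {4, 7, 8}:
k:     0  1  2  3  4  5  6  7  8  9 10 11 12 13
g(k):  0  0  0  0  1  1  1  1  2  2  2  2  0  0
The P-positions (g = 0) in 0..13 are 0, 1, 2, 3, 12, 13.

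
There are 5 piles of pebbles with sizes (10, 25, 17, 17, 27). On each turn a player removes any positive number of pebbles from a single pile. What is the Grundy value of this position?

Nim-sum: 10 ^ 25 ^ 17 ^ 17 ^ 27 = 8.

8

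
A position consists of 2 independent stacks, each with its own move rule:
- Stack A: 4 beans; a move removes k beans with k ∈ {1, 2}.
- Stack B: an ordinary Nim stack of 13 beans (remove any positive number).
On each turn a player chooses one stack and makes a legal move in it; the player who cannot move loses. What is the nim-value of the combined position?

12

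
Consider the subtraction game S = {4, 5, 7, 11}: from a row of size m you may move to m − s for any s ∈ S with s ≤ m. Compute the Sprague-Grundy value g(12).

3

Build the Grundy sequence with g(k) = mex{g(k−s) : s ∈ {4, 5, 7, 11}, s ≤ k}:
g(0) = mex{} = 0
g(1) = mex{} = 0
g(2) = mex{} = 0
g(3) = mex{} = 0
g(4) = mex{0} = 1
g(5) = mex{0} = 1
g(6) = mex{0} = 1
g(7) = mex{0} = 1
g(8) = mex{0,1} = 2
g(9) = mex{0,1} = 2
g(10) = mex{0,1} = 2
g(11) = mex{0,1} = 2
g(12) = mex{0,1,2} = 3
So g(12) = 3.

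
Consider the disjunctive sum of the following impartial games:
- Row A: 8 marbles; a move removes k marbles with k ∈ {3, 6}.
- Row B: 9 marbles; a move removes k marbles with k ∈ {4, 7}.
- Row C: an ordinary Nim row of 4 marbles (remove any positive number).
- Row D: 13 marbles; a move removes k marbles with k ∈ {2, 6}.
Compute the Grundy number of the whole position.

For row A, compute g(0), g(1), … with moves {3, 6}:
k:     0  1  2  3  4  5  6  7  8
g(k):  0  0  0  1  1  1  2  2  2
So g(8) = 2.
For row B, compute g(0), g(1), … with moves {4, 7}:
k:     0  1  2  3  4  5  6  7  8  9
g(k):  0  0  0  0  1  1  1  1  2  2
So g(9) = 2.
Row C is a plain Nim row of size 4, so its Grundy value is 4.
Build the Grundy sequence for row D with g(k) = mex{g(k−s) : s ∈ {2, 6}, s ≤ k}:
k:     0  1  2  3  4  5  6  7  8  9 10 11 12 13
g(k):  0  0  1  1  0  0  1  1  0  0  1  1  0  0
So g(13) = 0.
The value of a disjunctive sum is the nim-sum of the parts.
Combined value = 2 XOR 2 XOR 4 XOR 0 = 4.

4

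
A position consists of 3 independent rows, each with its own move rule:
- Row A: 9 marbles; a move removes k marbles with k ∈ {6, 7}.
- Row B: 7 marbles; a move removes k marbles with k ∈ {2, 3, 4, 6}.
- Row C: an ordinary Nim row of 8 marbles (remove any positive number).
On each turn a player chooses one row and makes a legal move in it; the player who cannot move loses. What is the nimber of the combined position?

10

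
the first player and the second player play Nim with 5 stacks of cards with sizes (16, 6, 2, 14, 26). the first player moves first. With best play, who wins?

the second player wins

Nim-sum: 16 XOR 6 XOR 2 XOR 14 XOR 26 = 0.
The nim-sum is 0, so this is a P-position: the player to move is in a losing position under optimal play; the first player is about to move from it and so loses — the second player wins.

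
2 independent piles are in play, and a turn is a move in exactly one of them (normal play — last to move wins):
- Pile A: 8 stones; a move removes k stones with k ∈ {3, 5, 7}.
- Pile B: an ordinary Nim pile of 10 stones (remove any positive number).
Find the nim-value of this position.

8

Build the Grundy sequence for pile A with g(k) = mex{g(k−s) : s ∈ {3, 5, 7}, s ≤ k}:
k:     0  1  2  3  4  5  6  7  8
g(k):  0  0  0  1  1  1  2  2  2
So g(8) = 2.
Pile B is a plain Nim pile of size 10, so its Grundy value is 10.
By the Sprague-Grundy theorem, the Grundy value of a sum of independent games is the XOR of the component values.
Combined value = 2 XOR 10 = 8.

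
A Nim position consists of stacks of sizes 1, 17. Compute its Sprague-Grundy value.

Nim-sum: 1 ^ 17 = 16.

16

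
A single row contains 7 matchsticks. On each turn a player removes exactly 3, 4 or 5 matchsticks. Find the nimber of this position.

2

Grundy values for subtraction set {3, 4, 5}:
g(0) = mex{} = 0
g(1) = mex{} = 0
g(2) = mex{} = 0
g(3) = mex{0} = 1
g(4) = mex{0} = 1
g(5) = mex{0} = 1
g(6) = mex{0,1} = 2
g(7) = mex{0,1} = 2
So g(7) = 2.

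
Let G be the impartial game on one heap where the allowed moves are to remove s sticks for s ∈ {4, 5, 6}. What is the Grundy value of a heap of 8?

2

Compute g(0), g(1), … for moves {4, 5, 6}:
k:     0  1  2  3  4  5  6  7  8
g(k):  0  0  0  0  1  1  1  1  2
So g(8) = 2.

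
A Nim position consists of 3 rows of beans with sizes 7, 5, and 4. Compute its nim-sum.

6

Nim-sum: 7 ^ 5 ^ 4 = 6.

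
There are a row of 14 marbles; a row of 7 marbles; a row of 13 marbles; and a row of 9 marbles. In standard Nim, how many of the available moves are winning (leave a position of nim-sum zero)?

3

Compute the nim-sum pairwise:
14 XOR 7 = 9
9 XOR 13 = 4
4 XOR 9 = 13
The overall nim-sum is X = 13. A row of size p has a winning move iff p XOR X < p (reduce it to p XOR X).
  14: 14 XOR 13 = 3 < 14 — winning move (to 3).
  7: 7 XOR 13 = 10 ≥ 7 — no move.
  13: 13 XOR 13 = 0 < 13 — winning move (to 0).
  9: 9 XOR 13 = 4 < 9 — winning move (to 4).
That gives 3 winning moves.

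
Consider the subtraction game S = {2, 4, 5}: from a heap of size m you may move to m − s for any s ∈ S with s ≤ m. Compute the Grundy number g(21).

0

Grundy values for subtraction set {2, 4, 5}:
k:     0  1  2  3  4  5  6  7  8  9 10 11 12 13 14 15 16 17 18 19 20 21
g(k):  0  0  1  1  2  2  3  0  0  1  1  2  2  3  0  0  1  1  2  2  3  0
So g(21) = 0.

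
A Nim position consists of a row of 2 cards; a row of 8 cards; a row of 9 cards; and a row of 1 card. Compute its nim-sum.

2

Compute the nim-sum pairwise:
2 ⊕ 8 = 10
10 ⊕ 9 = 3
3 ⊕ 1 = 2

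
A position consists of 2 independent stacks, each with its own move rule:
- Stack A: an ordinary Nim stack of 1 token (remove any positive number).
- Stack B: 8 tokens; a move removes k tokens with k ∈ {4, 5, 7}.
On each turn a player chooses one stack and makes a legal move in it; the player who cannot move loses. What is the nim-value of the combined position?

Stack A is a plain Nim stack of size 1, so its Grundy value is 1.
Build the Grundy sequence for stack B with g(k) = mex{g(k−s) : s ∈ {4, 5, 7}, s ≤ k}:
g(0) = mex{} = 0
g(1) = mex{} = 0
g(2) = mex{} = 0
g(3) = mex{} = 0
g(4) = mex{0} = 1
g(5) = mex{0} = 1
g(6) = mex{0} = 1
g(7) = mex{0} = 1
g(8) = mex{0,1} = 2
So g(8) = 2.
The value of a disjunctive sum is the nim-sum of the parts.
Combined value = 1 ⊕ 2 = 3.

3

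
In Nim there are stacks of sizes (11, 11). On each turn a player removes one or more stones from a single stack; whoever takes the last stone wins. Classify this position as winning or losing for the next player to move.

Losing position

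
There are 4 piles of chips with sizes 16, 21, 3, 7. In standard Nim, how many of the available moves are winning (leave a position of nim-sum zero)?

3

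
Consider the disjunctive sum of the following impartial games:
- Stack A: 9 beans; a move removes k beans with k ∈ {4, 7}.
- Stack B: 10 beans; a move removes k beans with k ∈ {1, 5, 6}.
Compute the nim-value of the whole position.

0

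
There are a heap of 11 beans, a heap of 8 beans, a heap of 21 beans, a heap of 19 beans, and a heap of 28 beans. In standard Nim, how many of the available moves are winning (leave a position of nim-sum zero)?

Nim-sum: 11 ⊕ 8 ⊕ 21 ⊕ 19 ⊕ 28 = 25.
The overall nim-sum is X = 25. A heap of size p has a winning move iff p XOR X < p (reduce it to p XOR X).
  11: 11 XOR 25 = 18 ≥ 11 — no move.
  8: 8 XOR 25 = 17 ≥ 8 — no move.
  21: 21 XOR 25 = 12 < 21 — winning move (to 12).
  19: 19 XOR 25 = 10 < 19 — winning move (to 10).
  28: 28 XOR 25 = 5 < 28 — winning move (to 5).
That gives 3 winning moves.

3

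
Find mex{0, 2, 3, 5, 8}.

0 is in the set but 1 is not, so the mex is 1.

1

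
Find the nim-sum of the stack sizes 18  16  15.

13

Bitwise XOR of the heap sizes:
  10010  (18)
  10000  (16)
  01111  (15)
  -----
  01101  (13)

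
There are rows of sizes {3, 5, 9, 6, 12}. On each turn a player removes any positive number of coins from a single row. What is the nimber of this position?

Compute the nim-sum pairwise:
3 ^ 5 = 6
6 ^ 9 = 15
15 ^ 6 = 9
9 ^ 12 = 5

5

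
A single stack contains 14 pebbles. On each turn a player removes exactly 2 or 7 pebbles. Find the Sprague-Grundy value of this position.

Grundy values for subtraction set {2, 7}:
g(0) = mex{} = 0
g(1) = mex{} = 0
g(2) = mex{0} = 1
g(3) = mex{0} = 1
g(4) = mex{1} = 0
g(5) = mex{1} = 0
g(6) = mex{0} = 1
g(7) = mex{0} = 1
g(8) = mex{0,1} = 2
g(9) = mex{1} = 0
g(10) = mex{1,2} = 0
g(11) = mex{0} = 1
g(12) = mex{0} = 1
g(13) = mex{1} = 0
g(14) = mex{1} = 0
So g(14) = 0.

0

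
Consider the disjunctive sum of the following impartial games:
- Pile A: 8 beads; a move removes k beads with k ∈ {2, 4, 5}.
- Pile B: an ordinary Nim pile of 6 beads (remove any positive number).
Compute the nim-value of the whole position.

Build the Grundy sequence for pile A with g(k) = mex{g(k−s) : s ∈ {2, 4, 5}, s ≤ k}:
k:     0  1  2  3  4  5  6  7  8
g(k):  0  0  1  1  2  2  3  0  0
So g(8) = 0.
Pile B is a plain Nim pile of size 6, so its Grundy value is 6.
The value of a disjunctive sum is the nim-sum of the parts.
Combined value = 0 XOR 6 = 6.

6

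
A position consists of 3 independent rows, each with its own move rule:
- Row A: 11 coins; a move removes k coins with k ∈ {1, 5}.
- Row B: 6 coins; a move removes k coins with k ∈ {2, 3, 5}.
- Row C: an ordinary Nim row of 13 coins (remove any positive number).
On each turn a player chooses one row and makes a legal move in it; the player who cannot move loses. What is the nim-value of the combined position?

Grundy values for row A (subtraction set {1, 5}):
k:     0  1  2  3  4  5  6  7  8  9 10 11
g(k):  0  1  0  1  0  1  0  1  0  1  0  1
So g(11) = 1.
For row B, compute g(0), g(1), … with moves {2, 3, 5}:
k:     0  1  2  3  4  5  6
g(k):  0  0  1  1  2  2  3
So g(6) = 3.
Row C is a plain Nim row of size 13, so its Grundy value is 13.
The value of a disjunctive sum is the nim-sum of the parts.
Combined value = 1 XOR 3 XOR 13 = 15.

15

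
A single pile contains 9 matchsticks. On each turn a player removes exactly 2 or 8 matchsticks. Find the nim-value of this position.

2

Grundy values for subtraction set {2, 8}:
g(0) = mex{} = 0
g(1) = mex{} = 0
g(2) = mex{0} = 1
g(3) = mex{0} = 1
g(4) = mex{1} = 0
g(5) = mex{1} = 0
g(6) = mex{0} = 1
g(7) = mex{0} = 1
g(8) = mex{0,1} = 2
g(9) = mex{0,1} = 2
So g(9) = 2.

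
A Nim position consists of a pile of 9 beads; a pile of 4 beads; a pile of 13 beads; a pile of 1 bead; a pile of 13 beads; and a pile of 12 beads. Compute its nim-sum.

0

Nim-sum: 9 XOR 4 XOR 13 XOR 1 XOR 13 XOR 12 = 0.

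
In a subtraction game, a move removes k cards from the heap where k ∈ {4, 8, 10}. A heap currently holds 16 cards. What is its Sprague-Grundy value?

0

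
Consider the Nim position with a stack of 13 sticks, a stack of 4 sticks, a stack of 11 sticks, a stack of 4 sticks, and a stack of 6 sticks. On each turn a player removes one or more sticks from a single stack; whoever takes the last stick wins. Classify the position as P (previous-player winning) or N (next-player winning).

P-position

Write each in binary and XOR column by column:
  1101  (13)
  0100  (4)
  1011  (11)
  0100  (4)
  0110  (6)
  ----
  0000  (0)
The nim-sum is 0, so this is a P-position: the player to move is in a losing position under optimal play.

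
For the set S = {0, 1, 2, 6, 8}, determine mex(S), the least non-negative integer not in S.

The values 0, 1, 2 are all present; 3 is the first non-negative integer missing from the set.

3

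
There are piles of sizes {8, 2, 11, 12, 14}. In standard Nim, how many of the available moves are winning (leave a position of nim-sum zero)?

3

Compute the nim-sum pairwise:
8 XOR 2 = 10
10 XOR 11 = 1
1 XOR 12 = 13
13 XOR 14 = 3
The overall nim-sum is X = 3. A pile of size p has a winning move iff p XOR X < p (reduce it to p XOR X).
  8: 8 XOR 3 = 11 ≥ 8 — no move.
  2: 2 XOR 3 = 1 < 2 — winning move (to 1).
  11: 11 XOR 3 = 8 < 11 — winning move (to 8).
  12: 12 XOR 3 = 15 ≥ 12 — no move.
  14: 14 XOR 3 = 13 < 14 — winning move (to 13).
That gives 3 winning moves.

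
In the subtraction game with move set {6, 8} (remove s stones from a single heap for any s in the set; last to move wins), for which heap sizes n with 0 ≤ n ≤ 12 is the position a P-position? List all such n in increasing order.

Compute g(0), g(1), … for moves {6, 8}:
g(0) = mex{} = 0
g(1) = mex{} = 0
g(2) = mex{} = 0
g(3) = mex{} = 0
g(4) = mex{} = 0
g(5) = mex{} = 0
g(6) = mex{0} = 1
g(7) = mex{0} = 1
g(8) = mex{0} = 1
g(9) = mex{0} = 1
g(10) = mex{0} = 1
g(11) = mex{0} = 1
g(12) = mex{0,1} = 2
The P-positions (g = 0) in 0..12 are 0, 1, 2, 3, 4, 5.

0, 1, 2, 3, 4, 5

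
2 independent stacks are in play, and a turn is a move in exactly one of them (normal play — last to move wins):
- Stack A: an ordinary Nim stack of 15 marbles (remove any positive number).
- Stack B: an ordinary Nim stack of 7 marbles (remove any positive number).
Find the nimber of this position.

8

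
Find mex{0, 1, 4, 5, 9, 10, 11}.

2

The values 0, 1 are all present; 2 is the first non-negative integer missing from the set.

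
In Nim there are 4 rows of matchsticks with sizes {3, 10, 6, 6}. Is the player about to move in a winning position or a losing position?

Winning position

Compute the nim-sum pairwise:
3 ⊕ 10 = 9
9 ⊕ 6 = 15
15 ⊕ 6 = 9
The nim-sum is 9 ≠ 0, so this is an N-position: the player to move can win.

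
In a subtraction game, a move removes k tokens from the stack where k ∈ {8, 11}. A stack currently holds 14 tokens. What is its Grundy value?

1

Compute g(0), g(1), … for moves {8, 11}:
k:     0  1  2  3  4  5  6  7  8  9 10 11 12 13 14
g(k):  0  0  0  0  0  0  0  0  1  1  1  1  1  1  1
So g(14) = 1.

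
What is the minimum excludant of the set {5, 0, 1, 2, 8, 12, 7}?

3

The values 0, 1, 2 are all present; 3 is the first non-negative integer missing from the set.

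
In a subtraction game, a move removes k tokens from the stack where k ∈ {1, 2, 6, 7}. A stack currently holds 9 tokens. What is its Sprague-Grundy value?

Grundy values for subtraction set {1, 2, 6, 7}:
g(0) = mex{} = 0
g(1) = mex{0} = 1
g(2) = mex{0,1} = 2
g(3) = mex{1,2} = 0
g(4) = mex{0,2} = 1
g(5) = mex{0,1} = 2
g(6) = mex{0,1,2} = 3
g(7) = mex{0,1,2,3} = 4
g(8) = mex{1,2,3,4} = 0
g(9) = mex{0,2,4} = 1
So g(9) = 1.

1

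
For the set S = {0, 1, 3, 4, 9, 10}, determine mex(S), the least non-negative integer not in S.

2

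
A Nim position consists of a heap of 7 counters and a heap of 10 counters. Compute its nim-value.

13

Compute the nim-sum pairwise:
7 XOR 10 = 13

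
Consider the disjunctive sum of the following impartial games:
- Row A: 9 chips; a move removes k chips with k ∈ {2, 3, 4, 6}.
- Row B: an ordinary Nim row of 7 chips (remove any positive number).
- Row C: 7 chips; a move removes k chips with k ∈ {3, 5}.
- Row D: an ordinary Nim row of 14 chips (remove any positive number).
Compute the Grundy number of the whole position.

11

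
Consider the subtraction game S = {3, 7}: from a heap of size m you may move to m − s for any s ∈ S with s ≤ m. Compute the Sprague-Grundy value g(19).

Grundy values for subtraction set {3, 7}:
k:     0  1  2  3  4  5  6  7  8  9 10 11 12 13 14 15 16 17 18 19
g(k):  0  0  0  1  1  1  0  2  2  1  0  0  0  1  1  1  0  2  2  1
So g(19) = 1.

1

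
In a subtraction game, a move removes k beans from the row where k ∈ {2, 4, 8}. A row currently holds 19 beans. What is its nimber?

0

Build the Grundy sequence with g(k) = mex{g(k−s) : s ∈ {2, 4, 8}, s ≤ k}:
k:     0  1  2  3  4  5  6  7  8  9 10 11 12 13 14 15 16 17 18 19
g(k):  0  0  1  1  2  2  0  0  1  1  2  2  0  0  1  1  2  2  0  0
So g(19) = 0.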